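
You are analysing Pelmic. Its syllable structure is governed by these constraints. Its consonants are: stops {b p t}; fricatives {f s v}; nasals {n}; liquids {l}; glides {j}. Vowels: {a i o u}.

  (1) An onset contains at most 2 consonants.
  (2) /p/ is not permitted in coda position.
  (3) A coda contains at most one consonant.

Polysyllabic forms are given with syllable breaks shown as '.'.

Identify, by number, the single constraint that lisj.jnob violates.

lisj.jnob: syllable 1 coda /sj/ has 2 consonants (> 1).
This is a violation of constraint 3: "A coda contains at most one consonant."
The remaining constraints (1, 2) are satisfied.

3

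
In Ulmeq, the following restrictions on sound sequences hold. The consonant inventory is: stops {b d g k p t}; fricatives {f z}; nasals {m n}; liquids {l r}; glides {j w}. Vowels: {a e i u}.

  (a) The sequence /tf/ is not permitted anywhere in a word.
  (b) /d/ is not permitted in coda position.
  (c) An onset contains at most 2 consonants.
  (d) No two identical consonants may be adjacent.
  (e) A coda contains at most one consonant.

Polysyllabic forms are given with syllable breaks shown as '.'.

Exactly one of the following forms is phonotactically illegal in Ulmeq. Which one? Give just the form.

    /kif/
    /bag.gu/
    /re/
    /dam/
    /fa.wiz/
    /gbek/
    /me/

/kif/ — σ1 onset /k/, coda /f/ ok → phonotactically legal
/bag.gu/ — violates constraint (d): adjacent identical consonants /gg/ → phonotactically illegal
/re/ — σ1 onset /r/, coda /∅/ ok → phonotactically legal
/dam/ — σ1 onset /d/, coda /m/ ok → phonotactically legal
/fa.wiz/ — σ1 onset /f/, coda /∅/ ok; σ2 onset /w/, coda /z/ ok → phonotactically legal
/gbek/ — σ1 onset /gb/ (2C), coda /k/ ok → phonotactically legal
/me/ — σ1 onset /m/, coda /∅/ ok → phonotactically legal

/bag.gu/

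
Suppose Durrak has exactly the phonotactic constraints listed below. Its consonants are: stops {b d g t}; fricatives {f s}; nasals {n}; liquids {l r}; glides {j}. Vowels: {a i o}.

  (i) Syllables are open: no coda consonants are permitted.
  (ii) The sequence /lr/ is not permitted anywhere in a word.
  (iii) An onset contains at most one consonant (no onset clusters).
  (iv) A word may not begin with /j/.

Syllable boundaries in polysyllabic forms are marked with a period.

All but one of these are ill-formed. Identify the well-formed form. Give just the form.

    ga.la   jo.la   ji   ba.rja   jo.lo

ga.la — σ1 onset /g/, coda /∅/ ok; σ2 onset /l/, coda /∅/ ok → well-formed
jo.la — violates constraint (iv): word begins with /j/ → ill-formed
ji — violates constraint (iv): word begins with /j/ → ill-formed
ba.rja — violates constraint (iii): syllable 2 onset /rj/ has 2 consonants (> 1) → ill-formed
jo.lo — violates constraint (iv): word begins with /j/ → ill-formed

ga.la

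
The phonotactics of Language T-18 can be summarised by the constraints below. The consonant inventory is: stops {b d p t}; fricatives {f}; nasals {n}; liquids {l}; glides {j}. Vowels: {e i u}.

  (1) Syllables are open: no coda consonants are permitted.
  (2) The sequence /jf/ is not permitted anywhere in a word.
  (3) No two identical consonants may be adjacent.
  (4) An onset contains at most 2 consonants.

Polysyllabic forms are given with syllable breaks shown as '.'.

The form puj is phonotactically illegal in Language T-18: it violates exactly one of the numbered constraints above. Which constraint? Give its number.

puj: syllable 1 coda /j/ has 1 consonant (> 0).
This is a violation of constraint 1: "Syllables are open: no coda consonants are permitted."
The remaining constraints (2, 3, 4) are satisfied.

1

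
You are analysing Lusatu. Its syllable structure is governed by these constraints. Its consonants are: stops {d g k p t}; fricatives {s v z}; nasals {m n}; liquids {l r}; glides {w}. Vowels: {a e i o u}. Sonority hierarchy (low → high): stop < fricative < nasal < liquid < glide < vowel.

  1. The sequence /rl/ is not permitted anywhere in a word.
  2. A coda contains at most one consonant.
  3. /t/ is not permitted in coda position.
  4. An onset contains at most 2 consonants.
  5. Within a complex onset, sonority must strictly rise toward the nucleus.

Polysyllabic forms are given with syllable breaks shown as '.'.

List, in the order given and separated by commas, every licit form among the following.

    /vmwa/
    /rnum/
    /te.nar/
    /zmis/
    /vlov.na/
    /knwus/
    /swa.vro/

/te.nar/, /zmis/, /vlov.na/, /swa.vro/

/vmwa/ — violates constraint 4: syllable 1 onset /vmw/ has 3 consonants (> 2) → illicit
/rnum/ — violates constraint 5: syllable 1 onset /rn/: /r/ (liquid, 4) → /n/ (nasal, 3) does not rise → illicit
/te.nar/ — σ1 onset /t/, coda /∅/ ok; σ2 onset /n/, coda /r/ ok → licit
/zmis/ — σ1 onset /zm/ (2→3 rises), coda /s/ ok → licit
/vlov.na/ — σ1 onset /vl/ (2→4 rises), coda /v/ ok; σ2 onset /n/, coda /∅/ ok → licit
/knwus/ — violates constraint 4: syllable 1 onset /knw/ has 3 consonants (> 2) → illicit
/swa.vro/ — σ1 onset /sw/ (2→5 rises), coda /∅/ ok; σ2 onset /vr/ (2→4 rises), coda /∅/ ok → licit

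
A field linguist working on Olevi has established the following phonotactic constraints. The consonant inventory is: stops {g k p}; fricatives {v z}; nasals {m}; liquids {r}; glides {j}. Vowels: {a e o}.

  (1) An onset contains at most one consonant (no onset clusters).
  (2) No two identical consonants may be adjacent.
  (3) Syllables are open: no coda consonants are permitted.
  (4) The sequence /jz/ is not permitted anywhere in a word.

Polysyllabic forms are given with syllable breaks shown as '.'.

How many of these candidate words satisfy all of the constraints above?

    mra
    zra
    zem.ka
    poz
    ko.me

1

mra — violates constraint 1: syllable 1 onset /mr/ has 2 consonants (> 1) → not permitted
zra — violates constraint 1: syllable 1 onset /zr/ has 2 consonants (> 1) → not permitted
zem.ka — violates constraint 3: syllable 1 coda /m/ has 1 consonant (> 0) → not permitted
poz — violates constraint 3: syllable 1 coda /z/ has 1 consonant (> 0) → not permitted
ko.me — σ1 onset /k/, coda /∅/ ok; σ2 onset /m/, coda /∅/ ok → permitted
Permitted: ko.me → 1.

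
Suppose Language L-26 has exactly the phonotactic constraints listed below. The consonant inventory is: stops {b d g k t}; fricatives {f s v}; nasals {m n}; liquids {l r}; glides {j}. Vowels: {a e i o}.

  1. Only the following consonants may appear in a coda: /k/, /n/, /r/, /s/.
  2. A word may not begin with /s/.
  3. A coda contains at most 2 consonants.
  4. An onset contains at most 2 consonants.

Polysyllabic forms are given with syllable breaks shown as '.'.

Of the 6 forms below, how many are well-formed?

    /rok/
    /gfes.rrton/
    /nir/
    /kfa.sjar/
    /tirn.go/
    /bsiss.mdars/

5

/rok/ — σ1 onset /r/, coda /k/ ok → well-formed
/gfes.rrton/ — violates constraint 4: syllable 2 onset /rrt/ has 3 consonants (> 2) → ill-formed
/nir/ — σ1 onset /n/, coda /r/ ok → well-formed
/kfa.sjar/ — σ1 onset /kf/ (2C), coda /∅/ ok; σ2 onset /sj/ (2C), coda /r/ ok → well-formed
/tirn.go/ — σ1 onset /t/, coda /rn/ (2C) ok; σ2 onset /g/, coda /∅/ ok → well-formed
/bsiss.mdars/ — σ1 onset /bs/ (2C), coda /ss/ (2C) ok; σ2 onset /md/ (2C), coda /rs/ (2C) ok → well-formed
Well-formed: /rok/, /nir/, /kfa.sjar/, /tirn.go/, /bsiss.mdars/ → 5.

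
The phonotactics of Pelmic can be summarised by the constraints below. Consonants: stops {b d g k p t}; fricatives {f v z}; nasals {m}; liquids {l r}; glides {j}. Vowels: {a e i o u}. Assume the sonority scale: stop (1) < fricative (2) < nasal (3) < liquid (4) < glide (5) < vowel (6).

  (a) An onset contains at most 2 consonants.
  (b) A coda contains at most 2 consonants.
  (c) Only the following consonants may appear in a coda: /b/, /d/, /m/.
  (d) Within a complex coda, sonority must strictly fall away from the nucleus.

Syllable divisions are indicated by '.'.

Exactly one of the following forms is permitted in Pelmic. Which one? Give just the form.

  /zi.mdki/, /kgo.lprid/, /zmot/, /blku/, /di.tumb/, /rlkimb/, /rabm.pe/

/zi.mdki/ — violates constraint (a): syllable 2 onset /mdk/ has 3 consonants (> 2) → not permitted
/kgo.lprid/ — violates constraint (a): syllable 2 onset /lpr/ has 3 consonants (> 2) → not permitted
/zmot/ — violates constraint (c): syllable 1 coda contains /t/, which is not a licensed coda consonant → not permitted
/blku/ — violates constraint (a): syllable 1 onset /blk/ has 3 consonants (> 2) → not permitted
/di.tumb/ — σ1 onset /d/, coda /∅/ ok; σ2 onset /t/, coda /mb/ (3→1 falls) ok → permitted
/rlkimb/ — violates constraint (a): syllable 1 onset /rlk/ has 3 consonants (> 2) → not permitted
/rabm.pe/ — violates constraint (d): syllable 1 coda /bm/: /b/ (stop, 1) → /m/ (nasal, 3) does not fall → not permitted

/di.tumb/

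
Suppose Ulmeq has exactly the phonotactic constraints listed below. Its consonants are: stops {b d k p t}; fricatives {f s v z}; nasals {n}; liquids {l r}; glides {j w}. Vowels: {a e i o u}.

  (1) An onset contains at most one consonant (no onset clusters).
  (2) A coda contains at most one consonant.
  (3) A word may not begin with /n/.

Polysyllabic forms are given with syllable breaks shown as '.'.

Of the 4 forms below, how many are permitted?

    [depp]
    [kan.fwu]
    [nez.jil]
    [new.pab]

[depp] — violates constraint 2: syllable 1 coda /pp/ has 2 consonants (> 1) → not permitted
[kan.fwu] — violates constraint 1: syllable 2 onset /fw/ has 2 consonants (> 1) → not permitted
[nez.jil] — violates constraint 3: word begins with /n/ → not permitted
[new.pab] — violates constraint 3: word begins with /n/ → not permitted
No form is permitted → 0.

0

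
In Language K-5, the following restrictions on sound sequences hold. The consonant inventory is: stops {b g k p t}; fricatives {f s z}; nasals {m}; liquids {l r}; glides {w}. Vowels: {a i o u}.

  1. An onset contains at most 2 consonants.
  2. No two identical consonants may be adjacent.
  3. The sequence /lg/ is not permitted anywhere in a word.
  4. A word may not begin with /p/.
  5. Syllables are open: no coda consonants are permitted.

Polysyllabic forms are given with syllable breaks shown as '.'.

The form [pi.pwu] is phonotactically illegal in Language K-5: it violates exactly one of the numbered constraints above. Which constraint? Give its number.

[pi.pwu]: word begins with /p/.
This is a violation of constraint 4: "A word may not begin with /p/."
The remaining constraints (1, 2, 3, 5) are satisfied.

4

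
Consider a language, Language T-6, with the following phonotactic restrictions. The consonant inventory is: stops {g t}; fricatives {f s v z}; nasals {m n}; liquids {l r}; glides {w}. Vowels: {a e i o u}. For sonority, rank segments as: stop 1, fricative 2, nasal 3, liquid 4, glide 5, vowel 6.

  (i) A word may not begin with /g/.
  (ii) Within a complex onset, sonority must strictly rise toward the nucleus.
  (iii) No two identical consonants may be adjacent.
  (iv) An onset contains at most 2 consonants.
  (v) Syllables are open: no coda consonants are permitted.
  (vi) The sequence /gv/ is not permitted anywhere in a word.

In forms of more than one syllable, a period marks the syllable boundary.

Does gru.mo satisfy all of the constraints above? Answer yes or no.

no

gru.mo — violates constraint (i): word begins with /g/ → phonotactically illegal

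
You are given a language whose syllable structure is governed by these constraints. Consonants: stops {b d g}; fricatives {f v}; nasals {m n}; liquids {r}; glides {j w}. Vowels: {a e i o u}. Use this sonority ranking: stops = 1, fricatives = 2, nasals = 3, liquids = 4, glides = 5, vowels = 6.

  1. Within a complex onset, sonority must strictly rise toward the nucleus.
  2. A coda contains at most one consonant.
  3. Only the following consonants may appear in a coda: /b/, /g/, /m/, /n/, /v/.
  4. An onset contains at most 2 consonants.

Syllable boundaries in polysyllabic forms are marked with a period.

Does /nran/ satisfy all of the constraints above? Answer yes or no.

/nran/ — σ1 onset /nr/ (3→4 rises), coda /n/ ok → licit

yes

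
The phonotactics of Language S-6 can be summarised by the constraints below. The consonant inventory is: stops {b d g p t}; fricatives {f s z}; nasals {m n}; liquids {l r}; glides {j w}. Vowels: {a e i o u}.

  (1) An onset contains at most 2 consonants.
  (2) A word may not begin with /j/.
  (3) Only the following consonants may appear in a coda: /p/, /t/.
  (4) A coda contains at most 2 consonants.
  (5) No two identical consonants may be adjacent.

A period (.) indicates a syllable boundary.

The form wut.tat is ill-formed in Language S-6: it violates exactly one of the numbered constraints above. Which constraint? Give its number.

wut.tat: adjacent identical consonants /tt/.
This is a violation of constraint 5: "No two identical consonants may be adjacent."
The remaining constraints (1, 2, 3, 4) are satisfied.

5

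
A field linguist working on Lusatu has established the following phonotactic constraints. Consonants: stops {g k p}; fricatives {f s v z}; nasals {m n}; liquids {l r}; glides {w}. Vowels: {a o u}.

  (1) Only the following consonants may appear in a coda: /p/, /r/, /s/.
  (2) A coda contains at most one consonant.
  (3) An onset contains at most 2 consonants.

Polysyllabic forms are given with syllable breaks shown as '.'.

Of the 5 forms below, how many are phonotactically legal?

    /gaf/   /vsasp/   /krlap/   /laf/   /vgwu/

/gaf/ — violates constraint 1: syllable 1 coda contains /f/, which is not a licensed coda consonant → phonotactically illegal
/vsasp/ — violates constraint 2: syllable 1 coda /sp/ has 2 consonants (> 1) → phonotactically illegal
/krlap/ — violates constraint 3: syllable 1 onset /krl/ has 3 consonants (> 2) → phonotactically illegal
/laf/ — violates constraint 1: syllable 1 coda contains /f/, which is not a licensed coda consonant → phonotactically illegal
/vgwu/ — violates constraint 3: syllable 1 onset /vgw/ has 3 consonants (> 2) → phonotactically illegal
No form is phonotactically legal → 0.

0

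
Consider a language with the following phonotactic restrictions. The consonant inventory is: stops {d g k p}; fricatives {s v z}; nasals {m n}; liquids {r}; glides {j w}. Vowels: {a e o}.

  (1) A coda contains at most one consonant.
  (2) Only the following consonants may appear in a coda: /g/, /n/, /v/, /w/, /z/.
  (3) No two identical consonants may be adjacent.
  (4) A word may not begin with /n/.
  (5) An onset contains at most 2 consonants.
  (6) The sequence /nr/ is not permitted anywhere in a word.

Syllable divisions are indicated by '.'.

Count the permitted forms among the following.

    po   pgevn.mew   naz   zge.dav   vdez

3

po — σ1 onset /p/, coda /∅/ ok → permitted
pgevn.mew — violates constraint 1: syllable 1 coda /vn/ has 2 consonants (> 1) → not permitted
naz — violates constraint 4: word begins with /n/ → not permitted
zge.dav — σ1 onset /zg/ (2C), coda /∅/ ok; σ2 onset /d/, coda /v/ ok → permitted
vdez — σ1 onset /vd/ (2C), coda /z/ ok → permitted
Permitted: po, zge.dav, vdez → 3.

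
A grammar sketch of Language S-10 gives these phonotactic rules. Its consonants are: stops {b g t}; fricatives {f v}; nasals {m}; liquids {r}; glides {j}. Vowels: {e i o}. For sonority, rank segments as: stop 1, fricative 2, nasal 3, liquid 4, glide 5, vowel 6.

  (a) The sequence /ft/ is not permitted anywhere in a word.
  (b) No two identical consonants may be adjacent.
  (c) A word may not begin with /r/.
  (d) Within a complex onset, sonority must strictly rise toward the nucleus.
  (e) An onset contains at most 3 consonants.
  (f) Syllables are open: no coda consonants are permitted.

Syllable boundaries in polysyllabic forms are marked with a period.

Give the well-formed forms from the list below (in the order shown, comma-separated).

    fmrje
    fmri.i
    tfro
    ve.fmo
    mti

fmri.i, tfro, ve.fmo

fmrje — violates constraint (e): syllable 1 onset /fmrj/ has 4 consonants (> 3) → ill-formed
fmri.i — σ1 onset /fmr/ (2→3→4 rises), coda /∅/ ok; σ2 onset /∅/, coda /∅/ ok → well-formed
tfro — σ1 onset /tfr/ (1→2→4 rises), coda /∅/ ok → well-formed
ve.fmo — σ1 onset /v/, coda /∅/ ok; σ2 onset /fm/ (2→3 rises), coda /∅/ ok → well-formed
mti — violates constraint (d): syllable 1 onset /mt/: /m/ (nasal, 3) → /t/ (stop, 1) does not rise → ill-formed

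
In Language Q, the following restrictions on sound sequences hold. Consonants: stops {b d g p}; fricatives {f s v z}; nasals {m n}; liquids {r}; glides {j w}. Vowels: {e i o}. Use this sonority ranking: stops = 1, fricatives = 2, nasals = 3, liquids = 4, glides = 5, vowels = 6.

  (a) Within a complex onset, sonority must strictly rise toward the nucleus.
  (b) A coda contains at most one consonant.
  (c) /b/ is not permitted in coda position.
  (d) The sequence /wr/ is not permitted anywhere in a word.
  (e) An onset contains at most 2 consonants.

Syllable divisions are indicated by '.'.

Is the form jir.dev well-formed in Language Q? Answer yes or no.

yes

jir.dev — σ1 onset /j/, coda /r/ ok; σ2 onset /d/, coda /v/ ok → well-formed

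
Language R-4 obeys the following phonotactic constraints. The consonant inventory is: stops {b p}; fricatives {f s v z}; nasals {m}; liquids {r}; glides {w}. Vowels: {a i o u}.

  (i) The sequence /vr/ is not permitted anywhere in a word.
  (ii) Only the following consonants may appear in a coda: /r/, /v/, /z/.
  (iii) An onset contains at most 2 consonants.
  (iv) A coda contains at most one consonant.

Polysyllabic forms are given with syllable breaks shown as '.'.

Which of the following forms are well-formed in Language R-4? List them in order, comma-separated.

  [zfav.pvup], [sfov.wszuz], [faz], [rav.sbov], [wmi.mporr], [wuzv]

[faz], [rav.sbov]

[zfav.pvup] — violates constraint (ii): syllable 2 coda contains /p/, which is not a licensed coda consonant → ill-formed
[sfov.wszuz] — violates constraint (iii): syllable 2 onset /wsz/ has 3 consonants (> 2) → ill-formed
[faz] — σ1 onset /f/, coda /z/ ok → well-formed
[rav.sbov] — σ1 onset /r/, coda /v/ ok; σ2 onset /sb/ (2C), coda /v/ ok → well-formed
[wmi.mporr] — violates constraint (iv): syllable 2 coda /rr/ has 2 consonants (> 1) → ill-formed
[wuzv] — violates constraint (iv): syllable 1 coda /zv/ has 2 consonants (> 1) → ill-formed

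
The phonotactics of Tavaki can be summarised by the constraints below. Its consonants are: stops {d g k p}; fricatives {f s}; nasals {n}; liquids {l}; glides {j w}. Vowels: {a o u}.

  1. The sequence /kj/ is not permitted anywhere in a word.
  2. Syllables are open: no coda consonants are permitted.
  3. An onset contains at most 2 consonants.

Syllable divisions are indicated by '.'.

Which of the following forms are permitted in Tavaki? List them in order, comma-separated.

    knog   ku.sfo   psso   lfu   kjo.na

ku.sfo, lfu

knog — violates constraint 2: syllable 1 coda /g/ has 1 consonant (> 0) → not permitted
ku.sfo — σ1 onset /k/, coda /∅/ ok; σ2 onset /sf/ (2C), coda /∅/ ok → permitted
psso — violates constraint 3: syllable 1 onset /pss/ has 3 consonants (> 2) → not permitted
lfu — σ1 onset /lf/ (2C), coda /∅/ ok → permitted
kjo.na — violates constraint 1: contains banned sequence /kj/ → not permitted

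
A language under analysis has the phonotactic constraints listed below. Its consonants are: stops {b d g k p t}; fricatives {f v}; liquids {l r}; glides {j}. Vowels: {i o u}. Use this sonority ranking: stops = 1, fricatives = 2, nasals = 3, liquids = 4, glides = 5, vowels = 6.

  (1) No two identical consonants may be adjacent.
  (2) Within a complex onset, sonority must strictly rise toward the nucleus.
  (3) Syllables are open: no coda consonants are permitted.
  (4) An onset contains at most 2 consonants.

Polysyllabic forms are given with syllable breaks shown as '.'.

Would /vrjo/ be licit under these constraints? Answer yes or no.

no

/vrjo/ — violates constraint 4: syllable 1 onset /vrj/ has 3 consonants (> 2) → illicit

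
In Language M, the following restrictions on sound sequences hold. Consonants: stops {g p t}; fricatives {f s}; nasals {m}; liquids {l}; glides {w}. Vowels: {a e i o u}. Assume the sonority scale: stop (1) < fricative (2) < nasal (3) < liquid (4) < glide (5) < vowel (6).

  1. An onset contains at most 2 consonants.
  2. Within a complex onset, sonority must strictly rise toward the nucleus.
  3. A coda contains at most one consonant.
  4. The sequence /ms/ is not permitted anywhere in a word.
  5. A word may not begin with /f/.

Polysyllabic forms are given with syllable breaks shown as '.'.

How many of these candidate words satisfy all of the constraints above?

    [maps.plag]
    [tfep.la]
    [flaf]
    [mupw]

1

[maps.plag] — violates constraint 3: syllable 1 coda /ps/ has 2 consonants (> 1) → ill-formed
[tfep.la] — σ1 onset /tf/ (1→2 rises), coda /p/ ok; σ2 onset /l/, coda /∅/ ok → well-formed
[flaf] — violates constraint 5: word begins with /f/ → ill-formed
[mupw] — violates constraint 3: syllable 1 coda /pw/ has 2 consonants (> 1) → ill-formed
Well-formed: [tfep.la] → 1.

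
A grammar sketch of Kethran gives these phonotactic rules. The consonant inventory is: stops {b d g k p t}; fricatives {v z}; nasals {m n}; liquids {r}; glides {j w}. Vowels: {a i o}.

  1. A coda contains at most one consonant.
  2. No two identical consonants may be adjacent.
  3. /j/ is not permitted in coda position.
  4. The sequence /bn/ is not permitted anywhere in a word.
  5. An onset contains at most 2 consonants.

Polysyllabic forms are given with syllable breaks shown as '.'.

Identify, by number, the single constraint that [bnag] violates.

4

[bnag]: contains banned sequence /bn/.
This is a violation of constraint 4: "The sequence /bn/ is not permitted anywhere in a word."
The remaining constraints (1, 2, 3, 5) are satisfied.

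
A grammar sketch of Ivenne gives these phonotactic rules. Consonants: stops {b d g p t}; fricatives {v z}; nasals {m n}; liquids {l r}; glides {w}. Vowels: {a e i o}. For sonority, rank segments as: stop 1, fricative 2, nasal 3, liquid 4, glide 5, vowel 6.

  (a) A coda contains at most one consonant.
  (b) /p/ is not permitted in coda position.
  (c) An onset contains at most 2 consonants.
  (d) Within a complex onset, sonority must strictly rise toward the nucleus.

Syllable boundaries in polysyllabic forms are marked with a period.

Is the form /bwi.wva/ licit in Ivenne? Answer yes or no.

/bwi.wva/ — violates constraint (d): syllable 2 onset /wv/: /w/ (glide, 5) → /v/ (fricative, 2) does not rise → illicit

no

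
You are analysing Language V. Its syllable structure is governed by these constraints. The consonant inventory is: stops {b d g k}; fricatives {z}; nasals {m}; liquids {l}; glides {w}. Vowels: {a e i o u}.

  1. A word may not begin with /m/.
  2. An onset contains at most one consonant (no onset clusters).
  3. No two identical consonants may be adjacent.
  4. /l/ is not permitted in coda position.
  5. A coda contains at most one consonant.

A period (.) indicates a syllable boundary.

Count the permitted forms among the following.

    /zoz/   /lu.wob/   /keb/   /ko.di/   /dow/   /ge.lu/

/zoz/ — σ1 onset /z/, coda /z/ ok → permitted
/lu.wob/ — σ1 onset /l/, coda /∅/ ok; σ2 onset /w/, coda /b/ ok → permitted
/keb/ — σ1 onset /k/, coda /b/ ok → permitted
/ko.di/ — σ1 onset /k/, coda /∅/ ok; σ2 onset /d/, coda /∅/ ok → permitted
/dow/ — σ1 onset /d/, coda /w/ ok → permitted
/ge.lu/ — σ1 onset /g/, coda /∅/ ok; σ2 onset /l/, coda /∅/ ok → permitted
Permitted: /zoz/, /lu.wob/, /keb/, /ko.di/, /dow/, /ge.lu/ → 6.

6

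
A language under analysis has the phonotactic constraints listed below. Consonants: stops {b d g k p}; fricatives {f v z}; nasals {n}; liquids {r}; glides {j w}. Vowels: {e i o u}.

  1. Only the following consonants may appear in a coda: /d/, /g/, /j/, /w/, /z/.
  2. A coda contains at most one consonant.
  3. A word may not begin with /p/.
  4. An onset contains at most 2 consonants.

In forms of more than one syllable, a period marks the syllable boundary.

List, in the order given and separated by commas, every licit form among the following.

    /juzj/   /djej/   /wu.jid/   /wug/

/juzj/ — violates constraint 2: syllable 1 coda /zj/ has 2 consonants (> 1) → illicit
/djej/ — σ1 onset /dj/ (2C), coda /j/ ok → licit
/wu.jid/ — σ1 onset /w/, coda /∅/ ok; σ2 onset /j/, coda /d/ ok → licit
/wug/ — σ1 onset /w/, coda /g/ ok → licit

/djej/, /wu.jid/, /wug/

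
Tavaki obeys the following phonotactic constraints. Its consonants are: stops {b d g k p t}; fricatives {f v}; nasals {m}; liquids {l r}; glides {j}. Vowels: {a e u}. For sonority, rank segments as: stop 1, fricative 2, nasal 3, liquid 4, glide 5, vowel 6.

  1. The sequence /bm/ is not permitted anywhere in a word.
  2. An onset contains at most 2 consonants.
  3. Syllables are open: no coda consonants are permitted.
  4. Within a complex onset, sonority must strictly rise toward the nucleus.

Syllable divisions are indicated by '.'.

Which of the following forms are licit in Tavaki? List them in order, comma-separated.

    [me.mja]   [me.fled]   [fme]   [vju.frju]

[me.mja] — σ1 onset /m/, coda /∅/ ok; σ2 onset /mj/ (3→5 rises), coda /∅/ ok → licit
[me.fled] — violates constraint 3: syllable 2 coda /d/ has 1 consonant (> 0) → illicit
[fme] — σ1 onset /fm/ (2→3 rises), coda /∅/ ok → licit
[vju.frju] — violates constraint 2: syllable 2 onset /frj/ has 3 consonants (> 2) → illicit

[me.mja], [fme]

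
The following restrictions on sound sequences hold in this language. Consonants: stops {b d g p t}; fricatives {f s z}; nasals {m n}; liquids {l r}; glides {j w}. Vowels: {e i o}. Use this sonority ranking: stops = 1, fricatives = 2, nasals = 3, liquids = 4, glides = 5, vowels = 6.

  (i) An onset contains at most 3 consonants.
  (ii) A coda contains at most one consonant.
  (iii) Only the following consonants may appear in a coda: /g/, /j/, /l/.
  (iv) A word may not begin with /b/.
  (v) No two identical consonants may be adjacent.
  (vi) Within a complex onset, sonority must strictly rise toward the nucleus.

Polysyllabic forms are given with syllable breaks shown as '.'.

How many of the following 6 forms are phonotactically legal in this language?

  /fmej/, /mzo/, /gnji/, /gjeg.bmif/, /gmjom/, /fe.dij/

/fmej/ — σ1 onset /fm/ (2→3 rises), coda /j/ ok → phonotactically legal
/mzo/ — violates constraint (vi): syllable 1 onset /mz/: /m/ (nasal, 3) → /z/ (fricative, 2) does not rise → phonotactically illegal
/gnji/ — σ1 onset /gnj/ (1→3→5 rises), coda /∅/ ok → phonotactically legal
/gjeg.bmif/ — violates constraint (iii): syllable 2 coda contains /f/, which is not a licensed coda consonant → phonotactically illegal
/gmjom/ — violates constraint (iii): syllable 1 coda contains /m/, which is not a licensed coda consonant → phonotactically illegal
/fe.dij/ — σ1 onset /f/, coda /∅/ ok; σ2 onset /d/, coda /j/ ok → phonotactically legal
Phonotactically legal: /fmej/, /gnji/, /fe.dij/ → 3.

3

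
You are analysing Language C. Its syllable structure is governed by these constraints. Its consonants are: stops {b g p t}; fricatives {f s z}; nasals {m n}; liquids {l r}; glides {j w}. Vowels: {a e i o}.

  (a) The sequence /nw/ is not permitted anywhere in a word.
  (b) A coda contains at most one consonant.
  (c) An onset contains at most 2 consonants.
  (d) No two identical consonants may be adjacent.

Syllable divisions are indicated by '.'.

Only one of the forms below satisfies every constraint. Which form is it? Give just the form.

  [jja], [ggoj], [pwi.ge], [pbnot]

[pwi.ge]

[jja] — violates constraint (d): adjacent identical consonants /jj/ → phonotactically illegal
[ggoj] — violates constraint (d): adjacent identical consonants /gg/ → phonotactically illegal
[pwi.ge] — σ1 onset /pw/ (2C), coda /∅/ ok; σ2 onset /g/, coda /∅/ ok → phonotactically legal
[pbnot] — violates constraint (c): syllable 1 onset /pbn/ has 3 consonants (> 2) → phonotactically illegal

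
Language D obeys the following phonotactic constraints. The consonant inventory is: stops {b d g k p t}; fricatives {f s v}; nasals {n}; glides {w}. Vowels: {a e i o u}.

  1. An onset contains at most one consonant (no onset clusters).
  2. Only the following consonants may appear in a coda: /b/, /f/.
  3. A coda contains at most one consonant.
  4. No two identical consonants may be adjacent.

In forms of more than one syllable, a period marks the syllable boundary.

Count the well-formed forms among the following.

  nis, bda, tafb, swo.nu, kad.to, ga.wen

nis — violates constraint 2: syllable 1 coda contains /s/, which is not a licensed coda consonant → ill-formed
bda — violates constraint 1: syllable 1 onset /bd/ has 2 consonants (> 1) → ill-formed
tafb — violates constraint 3: syllable 1 coda /fb/ has 2 consonants (> 1) → ill-formed
swo.nu — violates constraint 1: syllable 1 onset /sw/ has 2 consonants (> 1) → ill-formed
kad.to — violates constraint 2: syllable 1 coda contains /d/, which is not a licensed coda consonant → ill-formed
ga.wen — violates constraint 2: syllable 2 coda contains /n/, which is not a licensed coda consonant → ill-formed
No form is well-formed → 0.

0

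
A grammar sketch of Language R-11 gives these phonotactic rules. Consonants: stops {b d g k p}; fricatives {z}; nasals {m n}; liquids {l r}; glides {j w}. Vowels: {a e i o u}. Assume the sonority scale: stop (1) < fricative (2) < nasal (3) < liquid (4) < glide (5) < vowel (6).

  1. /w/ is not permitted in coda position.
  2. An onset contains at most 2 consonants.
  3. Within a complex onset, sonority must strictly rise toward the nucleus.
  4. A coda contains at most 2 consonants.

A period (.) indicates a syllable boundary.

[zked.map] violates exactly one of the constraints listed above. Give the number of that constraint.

[zked.map]: syllable 1 onset /zk/: /z/ (fricative, 2) → /k/ (stop, 1) does not rise.
This is a violation of constraint 3: "Within a complex onset, sonority must strictly rise toward the nucleus."
The remaining constraints (1, 2, 4) are satisfied.

3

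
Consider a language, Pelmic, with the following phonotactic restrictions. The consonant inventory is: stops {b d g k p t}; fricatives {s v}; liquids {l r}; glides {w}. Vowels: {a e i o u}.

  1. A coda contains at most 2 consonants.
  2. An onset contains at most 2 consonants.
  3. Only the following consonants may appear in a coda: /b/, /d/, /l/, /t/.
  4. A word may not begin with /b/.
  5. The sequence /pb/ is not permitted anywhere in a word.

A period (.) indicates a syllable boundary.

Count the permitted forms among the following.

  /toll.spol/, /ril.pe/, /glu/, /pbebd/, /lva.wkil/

4

/toll.spol/ — σ1 onset /t/, coda /ll/ (2C) ok; σ2 onset /sp/ (2C), coda /l/ ok → permitted
/ril.pe/ — σ1 onset /r/, coda /l/ ok; σ2 onset /p/, coda /∅/ ok → permitted
/glu/ — σ1 onset /gl/ (2C), coda /∅/ ok → permitted
/pbebd/ — violates constraint 5: contains banned sequence /pb/ → not permitted
/lva.wkil/ — σ1 onset /lv/ (2C), coda /∅/ ok; σ2 onset /wk/ (2C), coda /l/ ok → permitted
Permitted: /toll.spol/, /ril.pe/, /glu/, /lva.wkil/ → 4.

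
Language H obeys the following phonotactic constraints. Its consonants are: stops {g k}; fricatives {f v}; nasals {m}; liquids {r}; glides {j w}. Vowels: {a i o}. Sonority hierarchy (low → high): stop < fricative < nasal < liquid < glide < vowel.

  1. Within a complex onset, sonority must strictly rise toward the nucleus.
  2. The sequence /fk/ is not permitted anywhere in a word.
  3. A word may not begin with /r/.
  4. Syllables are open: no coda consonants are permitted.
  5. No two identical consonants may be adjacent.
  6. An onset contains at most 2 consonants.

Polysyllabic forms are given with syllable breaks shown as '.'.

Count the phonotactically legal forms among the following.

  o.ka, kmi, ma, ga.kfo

4

o.ka — σ1 onset /∅/, coda /∅/ ok; σ2 onset /k/, coda /∅/ ok → phonotactically legal
kmi — σ1 onset /km/ (1→3 rises), coda /∅/ ok → phonotactically legal
ma — σ1 onset /m/, coda /∅/ ok → phonotactically legal
ga.kfo — σ1 onset /g/, coda /∅/ ok; σ2 onset /kf/ (1→2 rises), coda /∅/ ok → phonotactically legal
Phonotactically legal: o.ka, kmi, ma, ga.kfo → 4.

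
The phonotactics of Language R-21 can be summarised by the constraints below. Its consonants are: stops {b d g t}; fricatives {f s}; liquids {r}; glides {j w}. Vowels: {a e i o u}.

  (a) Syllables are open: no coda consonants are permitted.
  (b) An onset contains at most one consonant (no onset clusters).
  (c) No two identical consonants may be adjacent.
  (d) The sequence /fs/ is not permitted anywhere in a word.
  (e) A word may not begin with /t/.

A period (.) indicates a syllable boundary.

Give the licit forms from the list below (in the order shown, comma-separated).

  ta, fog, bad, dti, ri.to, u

ri.to, u

ta — violates constraint (e): word begins with /t/ → illicit
fog — violates constraint (a): syllable 1 coda /g/ has 1 consonant (> 0) → illicit
bad — violates constraint (a): syllable 1 coda /d/ has 1 consonant (> 0) → illicit
dti — violates constraint (b): syllable 1 onset /dt/ has 2 consonants (> 1) → illicit
ri.to — σ1 onset /r/, coda /∅/ ok; σ2 onset /t/, coda /∅/ ok → licit
u — σ1 onset /∅/, coda /∅/ ok → licit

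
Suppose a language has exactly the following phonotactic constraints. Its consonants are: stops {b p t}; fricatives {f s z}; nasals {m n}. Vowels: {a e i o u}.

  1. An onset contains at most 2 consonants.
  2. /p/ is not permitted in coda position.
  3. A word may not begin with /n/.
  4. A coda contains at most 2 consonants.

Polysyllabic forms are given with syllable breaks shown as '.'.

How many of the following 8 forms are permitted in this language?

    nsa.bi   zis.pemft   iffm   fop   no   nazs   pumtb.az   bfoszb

0

nsa.bi — violates constraint 3: word begins with /n/ → not permitted
zis.pemft — violates constraint 4: syllable 2 coda /mft/ has 3 consonants (> 2) → not permitted
iffm — violates constraint 4: syllable 1 coda /ffm/ has 3 consonants (> 2) → not permitted
fop — violates constraint 2: syllable 1 coda contains /p/ → not permitted
no — violates constraint 3: word begins with /n/ → not permitted
nazs — violates constraint 3: word begins with /n/ → not permitted
pumtb.az — violates constraint 4: syllable 1 coda /mtb/ has 3 consonants (> 2) → not permitted
bfoszb — violates constraint 4: syllable 1 coda /szb/ has 3 consonants (> 2) → not permitted
No form is permitted → 0.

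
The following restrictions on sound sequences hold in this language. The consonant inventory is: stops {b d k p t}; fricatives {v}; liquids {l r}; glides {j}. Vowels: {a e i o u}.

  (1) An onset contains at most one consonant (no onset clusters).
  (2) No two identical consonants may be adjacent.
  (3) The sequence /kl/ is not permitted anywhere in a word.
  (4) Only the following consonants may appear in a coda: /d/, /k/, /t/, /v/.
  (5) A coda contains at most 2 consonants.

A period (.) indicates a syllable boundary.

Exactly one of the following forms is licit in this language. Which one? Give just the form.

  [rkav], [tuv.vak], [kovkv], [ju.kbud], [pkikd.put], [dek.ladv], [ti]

[rkav] — violates constraint 1: syllable 1 onset /rk/ has 2 consonants (> 1) → illicit
[tuv.vak] — violates constraint 2: adjacent identical consonants /vv/ → illicit
[kovkv] — violates constraint 5: syllable 1 coda /vkv/ has 3 consonants (> 2) → illicit
[ju.kbud] — violates constraint 1: syllable 2 onset /kb/ has 2 consonants (> 1) → illicit
[pkikd.put] — violates constraint 1: syllable 1 onset /pk/ has 2 consonants (> 1) → illicit
[dek.ladv] — violates constraint 3: contains banned sequence /kl/ → illicit
[ti] — σ1 onset /t/, coda /∅/ ok → licit

[ti]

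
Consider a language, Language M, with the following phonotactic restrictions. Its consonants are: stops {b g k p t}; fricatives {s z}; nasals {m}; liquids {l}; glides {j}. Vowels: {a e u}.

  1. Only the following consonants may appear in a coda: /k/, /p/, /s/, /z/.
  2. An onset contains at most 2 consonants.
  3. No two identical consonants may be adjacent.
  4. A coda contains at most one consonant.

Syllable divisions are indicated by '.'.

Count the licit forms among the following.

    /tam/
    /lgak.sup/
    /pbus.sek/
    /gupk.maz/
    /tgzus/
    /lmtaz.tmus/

/tam/ — violates constraint 1: syllable 1 coda contains /m/, which is not a licensed coda consonant → illicit
/lgak.sup/ — σ1 onset /lg/ (2C), coda /k/ ok; σ2 onset /s/, coda /p/ ok → licit
/pbus.sek/ — violates constraint 3: adjacent identical consonants /ss/ → illicit
/gupk.maz/ — violates constraint 4: syllable 1 coda /pk/ has 2 consonants (> 1) → illicit
/tgzus/ — violates constraint 2: syllable 1 onset /tgz/ has 3 consonants (> 2) → illicit
/lmtaz.tmus/ — violates constraint 2: syllable 1 onset /lmt/ has 3 consonants (> 2) → illicit
Licit: /lgak.sup/ → 1.

1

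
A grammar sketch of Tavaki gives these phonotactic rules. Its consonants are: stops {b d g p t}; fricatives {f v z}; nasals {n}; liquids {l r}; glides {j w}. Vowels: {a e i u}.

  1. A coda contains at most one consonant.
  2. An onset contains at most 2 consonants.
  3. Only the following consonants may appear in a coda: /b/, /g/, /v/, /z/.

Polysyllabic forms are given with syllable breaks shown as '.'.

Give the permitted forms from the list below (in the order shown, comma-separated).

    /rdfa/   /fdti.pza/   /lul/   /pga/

/rdfa/ — violates constraint 2: syllable 1 onset /rdf/ has 3 consonants (> 2) → not permitted
/fdti.pza/ — violates constraint 2: syllable 1 onset /fdt/ has 3 consonants (> 2) → not permitted
/lul/ — violates constraint 3: syllable 1 coda contains /l/, which is not a licensed coda consonant → not permitted
/pga/ — σ1 onset /pg/ (2C), coda /∅/ ok → permitted

/pga/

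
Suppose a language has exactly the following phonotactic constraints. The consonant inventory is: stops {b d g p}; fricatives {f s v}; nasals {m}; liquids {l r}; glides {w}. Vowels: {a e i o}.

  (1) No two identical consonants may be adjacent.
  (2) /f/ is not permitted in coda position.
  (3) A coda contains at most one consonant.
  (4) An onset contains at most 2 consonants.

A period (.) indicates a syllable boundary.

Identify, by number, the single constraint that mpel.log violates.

mpel.log: adjacent identical consonants /ll/.
This is a violation of constraint 1: "No two identical consonants may be adjacent."
The remaining constraints (2, 3, 4) are satisfied.

1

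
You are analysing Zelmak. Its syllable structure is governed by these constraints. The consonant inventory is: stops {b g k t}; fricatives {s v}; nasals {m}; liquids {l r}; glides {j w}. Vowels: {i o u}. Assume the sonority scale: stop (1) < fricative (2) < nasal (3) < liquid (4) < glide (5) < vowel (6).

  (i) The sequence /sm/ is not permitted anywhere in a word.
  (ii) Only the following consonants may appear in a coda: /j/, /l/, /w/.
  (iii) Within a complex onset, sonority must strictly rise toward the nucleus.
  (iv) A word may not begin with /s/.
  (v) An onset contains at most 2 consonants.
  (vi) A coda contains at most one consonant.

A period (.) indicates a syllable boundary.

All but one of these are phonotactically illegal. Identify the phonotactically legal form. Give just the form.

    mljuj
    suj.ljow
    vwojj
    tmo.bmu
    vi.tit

mljuj — violates constraint (v): syllable 1 onset /mlj/ has 3 consonants (> 2) → phonotactically illegal
suj.ljow — violates constraint (iv): word begins with /s/ → phonotactically illegal
vwojj — violates constraint (vi): syllable 1 coda /jj/ has 2 consonants (> 1) → phonotactically illegal
tmo.bmu — σ1 onset /tm/ (1→3 rises), coda /∅/ ok; σ2 onset /bm/ (1→3 rises), coda /∅/ ok → phonotactically legal
vi.tit — violates constraint (ii): syllable 2 coda contains /t/, which is not a licensed coda consonant → phonotactically illegal

tmo.bmu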